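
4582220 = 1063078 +3519142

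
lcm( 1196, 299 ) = 1196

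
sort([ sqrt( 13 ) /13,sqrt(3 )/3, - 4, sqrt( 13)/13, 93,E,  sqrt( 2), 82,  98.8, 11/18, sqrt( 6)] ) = [-4,sqrt(13)/13,sqrt( 13 )/13,sqrt (3 ) /3,11/18,  sqrt ( 2),  sqrt( 6 ),E,82,93, 98.8]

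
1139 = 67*17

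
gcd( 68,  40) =4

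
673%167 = 5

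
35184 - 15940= 19244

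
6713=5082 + 1631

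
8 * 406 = 3248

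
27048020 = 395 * 68476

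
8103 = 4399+3704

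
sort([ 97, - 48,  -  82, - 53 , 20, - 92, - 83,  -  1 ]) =[ - 92, - 83, - 82, - 53,- 48, - 1 , 20,97] 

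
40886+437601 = 478487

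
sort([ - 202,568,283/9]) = [ - 202, 283/9,568 ] 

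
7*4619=32333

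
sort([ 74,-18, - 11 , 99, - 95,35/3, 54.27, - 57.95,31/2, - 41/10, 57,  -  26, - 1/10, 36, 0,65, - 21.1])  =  [ - 95, - 57.95,- 26, - 21.1, - 18,  -  11, - 41/10, - 1/10 , 0, 35/3,31/2, 36,  54.27,57 , 65 , 74, 99 ]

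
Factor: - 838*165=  - 2^1*3^1*5^1 * 11^1*419^1= - 138270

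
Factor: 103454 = 2^1*13^1*23^1 * 173^1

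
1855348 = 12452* 149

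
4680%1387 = 519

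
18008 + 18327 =36335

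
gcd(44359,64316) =7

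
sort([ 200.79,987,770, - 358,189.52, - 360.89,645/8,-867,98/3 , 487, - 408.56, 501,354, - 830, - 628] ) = [  -  867, - 830, - 628, - 408.56, - 360.89, - 358,98/3,645/8, 189.52, 200.79,354, 487, 501,770,  987 ]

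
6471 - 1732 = 4739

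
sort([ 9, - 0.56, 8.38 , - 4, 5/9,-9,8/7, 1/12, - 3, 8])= [ - 9, - 4,- 3,-0.56,1/12, 5/9,8/7 , 8,8.38, 9 ] 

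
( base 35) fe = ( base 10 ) 539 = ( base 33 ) gb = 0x21b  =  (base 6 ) 2255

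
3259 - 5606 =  - 2347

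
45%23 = 22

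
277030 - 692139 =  - 415109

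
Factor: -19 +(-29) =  - 2^4 * 3^1 = - 48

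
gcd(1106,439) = 1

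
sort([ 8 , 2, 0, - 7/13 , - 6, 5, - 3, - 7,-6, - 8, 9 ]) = [  -  8,-7,-6, - 6 ,-3 , - 7/13 , 0,2,5,8, 9 ]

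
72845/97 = 750+95/97 = 750.98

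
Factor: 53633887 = 167^1*337^1 * 953^1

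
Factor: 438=2^1*3^1*73^1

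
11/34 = 11/34 = 0.32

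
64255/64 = 1003+63/64 = 1003.98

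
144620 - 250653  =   - 106033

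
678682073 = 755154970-76472897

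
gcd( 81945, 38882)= 1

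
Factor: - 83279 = - 7^1*11897^1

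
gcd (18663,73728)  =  3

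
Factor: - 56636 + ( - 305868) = - 362504 =- 2^3*113^1 * 401^1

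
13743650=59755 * 230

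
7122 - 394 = 6728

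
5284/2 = 2642 = 2642.00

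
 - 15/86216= - 15/86216 = -0.00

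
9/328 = 9/328=0.03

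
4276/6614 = 2138/3307  =  0.65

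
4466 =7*638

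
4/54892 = 1/13723= 0.00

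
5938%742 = 2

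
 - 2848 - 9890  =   - 12738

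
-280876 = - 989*284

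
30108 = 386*78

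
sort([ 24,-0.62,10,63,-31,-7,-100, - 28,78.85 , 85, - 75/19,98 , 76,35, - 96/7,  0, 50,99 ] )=[  -  100,  -  31, - 28, - 96/7,-7, - 75/19, - 0.62, 0, 10,24 , 35,50,63, 76, 78.85,85,98, 99]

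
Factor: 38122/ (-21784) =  - 2^(-2 )*7^1 = -7/4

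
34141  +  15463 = 49604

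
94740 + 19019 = 113759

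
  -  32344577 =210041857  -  242386434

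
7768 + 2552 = 10320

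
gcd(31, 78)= 1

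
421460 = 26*16210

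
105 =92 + 13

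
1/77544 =1/77544 = 0.00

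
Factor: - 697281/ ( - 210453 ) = 13^1*19^1*29^( - 1)*41^( - 1 )*59^(- 1)*941^1 = 232427/70151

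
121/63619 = 121/63619 = 0.00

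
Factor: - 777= - 3^1*7^1*37^1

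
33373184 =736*45344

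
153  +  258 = 411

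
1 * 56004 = 56004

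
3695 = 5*739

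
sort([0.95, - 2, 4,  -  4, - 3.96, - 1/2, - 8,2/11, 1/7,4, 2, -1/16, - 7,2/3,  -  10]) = [-10, - 8, - 7, - 4, - 3.96, - 2, - 1/2, - 1/16, 1/7,2/11, 2/3, 0.95, 2,4,4 ] 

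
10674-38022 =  - 27348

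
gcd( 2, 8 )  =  2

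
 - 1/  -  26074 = 1/26074 = 0.00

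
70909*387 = 27441783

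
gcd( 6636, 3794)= 14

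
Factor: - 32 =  - 2^5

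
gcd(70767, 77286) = 3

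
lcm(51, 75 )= 1275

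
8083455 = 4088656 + 3994799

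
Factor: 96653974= 2^1*41^1*1178707^1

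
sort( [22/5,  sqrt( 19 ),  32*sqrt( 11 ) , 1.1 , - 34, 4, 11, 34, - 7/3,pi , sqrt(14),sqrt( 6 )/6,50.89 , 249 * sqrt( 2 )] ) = [ - 34,-7/3, sqrt( 6 )/6, 1.1 , pi,sqrt( 14 ),  4,  sqrt(19) , 22/5 , 11, 34, 50.89,32 * sqrt (11),249 * sqrt( 2) ]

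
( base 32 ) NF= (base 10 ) 751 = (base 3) 1000211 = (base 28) QN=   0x2ef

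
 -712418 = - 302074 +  - 410344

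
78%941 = 78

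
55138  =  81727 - 26589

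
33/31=33/31 = 1.06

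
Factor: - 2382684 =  - 2^2*3^1*181^1*1097^1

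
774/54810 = 43/3045  =  0.01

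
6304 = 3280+3024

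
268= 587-319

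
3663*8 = 29304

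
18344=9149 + 9195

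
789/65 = 789/65 = 12.14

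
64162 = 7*9166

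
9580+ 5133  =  14713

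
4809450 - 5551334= - 741884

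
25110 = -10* ( - 2511)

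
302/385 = 302/385 = 0.78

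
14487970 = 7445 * 1946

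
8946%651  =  483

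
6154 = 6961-807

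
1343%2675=1343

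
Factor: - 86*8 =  - 688 = - 2^4* 43^1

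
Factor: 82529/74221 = 7^( - 1 ) * 23^( - 1)*461^ ( - 1)*82529^1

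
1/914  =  1/914= 0.00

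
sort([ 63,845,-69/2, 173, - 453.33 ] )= [ - 453.33,-69/2 , 63,  173,845] 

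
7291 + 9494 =16785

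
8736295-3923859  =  4812436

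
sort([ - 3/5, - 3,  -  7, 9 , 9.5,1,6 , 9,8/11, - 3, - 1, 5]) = [ -7, - 3, - 3  ,  -  1, - 3/5,8/11,  1, 5,6, 9,9,9.5] 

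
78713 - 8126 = 70587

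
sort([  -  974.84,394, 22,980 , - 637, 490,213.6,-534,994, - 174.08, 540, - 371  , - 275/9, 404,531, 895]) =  [  -  974.84 ,- 637, - 534,- 371, - 174.08 , - 275/9,  22, 213.6, 394 , 404,490 , 531,540,895,980 , 994 ]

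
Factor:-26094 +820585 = 794491  =  794491^1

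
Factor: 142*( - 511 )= -72562 = - 2^1 * 7^1*71^1 * 73^1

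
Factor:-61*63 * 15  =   - 57645 =-3^3*5^1*7^1 * 61^1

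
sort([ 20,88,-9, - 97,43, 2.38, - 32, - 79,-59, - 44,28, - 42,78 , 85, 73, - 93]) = [ - 97 ,-93, - 79, - 59,- 44, - 42, - 32, - 9 , 2.38,20,28, 43, 73,78, 85,88 ] 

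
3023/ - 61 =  - 3023/61=- 49.56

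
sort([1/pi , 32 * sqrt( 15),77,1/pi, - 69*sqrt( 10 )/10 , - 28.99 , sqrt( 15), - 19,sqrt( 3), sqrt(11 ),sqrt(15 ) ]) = [ - 28.99, - 69*sqrt( 10 )/10, - 19, 1/pi,  1/pi,sqrt( 3),sqrt( 11),sqrt( 15) , sqrt(15),77,  32 * sqrt( 15) ] 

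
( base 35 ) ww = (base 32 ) 140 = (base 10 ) 1152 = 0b10010000000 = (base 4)102000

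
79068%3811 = 2848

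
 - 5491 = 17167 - 22658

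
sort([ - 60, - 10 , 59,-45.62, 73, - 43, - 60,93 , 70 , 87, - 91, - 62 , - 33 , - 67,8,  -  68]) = [ - 91,-68, - 67 ,-62,- 60, - 60,-45.62, - 43, - 33, - 10,8, 59,  70, 73, 87,93]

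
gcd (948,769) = 1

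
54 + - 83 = - 29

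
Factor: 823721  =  823721^1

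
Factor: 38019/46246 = 2^( - 1)*3^1*23^1*29^1*1217^(-1 ) = 2001/2434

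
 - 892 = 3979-4871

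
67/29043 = 67/29043 = 0.00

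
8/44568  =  1/5571=0.00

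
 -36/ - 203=36/203 = 0.18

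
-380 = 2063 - 2443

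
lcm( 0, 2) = 0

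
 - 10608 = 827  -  11435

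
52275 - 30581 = 21694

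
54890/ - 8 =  - 27445/4=- 6861.25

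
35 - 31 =4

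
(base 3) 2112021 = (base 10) 1843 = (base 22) 3HH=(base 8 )3463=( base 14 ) 959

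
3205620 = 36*89045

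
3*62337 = 187011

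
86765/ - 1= -86765/1= - 86765.00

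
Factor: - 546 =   -  2^1*  3^1*7^1 * 13^1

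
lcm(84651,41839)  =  3639993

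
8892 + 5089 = 13981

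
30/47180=3/4718 = 0.00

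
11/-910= - 1  +  899/910 = - 0.01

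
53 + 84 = 137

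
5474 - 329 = 5145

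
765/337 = 2+91/337 = 2.27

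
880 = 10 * 88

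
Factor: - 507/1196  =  -39/92 = - 2^( - 2 ) * 3^1* 13^1  *23^( - 1)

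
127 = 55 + 72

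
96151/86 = 96151/86= 1118.03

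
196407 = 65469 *3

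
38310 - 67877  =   - 29567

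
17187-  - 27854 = 45041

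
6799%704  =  463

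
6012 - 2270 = 3742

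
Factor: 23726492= 2^2*17^1*348919^1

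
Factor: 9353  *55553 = 519587209 = 47^1*73^1*199^1*761^1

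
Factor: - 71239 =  - 7^1 * 10177^1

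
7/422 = 7/422 = 0.02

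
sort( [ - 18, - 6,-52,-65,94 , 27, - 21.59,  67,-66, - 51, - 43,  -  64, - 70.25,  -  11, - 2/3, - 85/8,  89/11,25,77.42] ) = [ - 70.25, - 66,-65, - 64 , - 52 , - 51, -43, - 21.59,-18, - 11 , - 85/8, - 6, - 2/3, 89/11, 25, 27 , 67,77.42,94]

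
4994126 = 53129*94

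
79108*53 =4192724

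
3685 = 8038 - 4353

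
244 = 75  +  169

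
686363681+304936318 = 991299999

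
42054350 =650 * 64699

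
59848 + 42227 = 102075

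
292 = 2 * 146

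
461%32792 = 461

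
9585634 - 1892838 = 7692796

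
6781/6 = 6781/6 = 1130.17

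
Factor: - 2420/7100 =-5^(-1)* 11^2*71^(  -  1) = - 121/355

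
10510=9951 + 559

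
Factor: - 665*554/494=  - 5^1*7^1 * 13^ ( - 1)*277^1 = -9695/13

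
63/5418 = 1/86 = 0.01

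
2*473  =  946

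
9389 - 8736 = 653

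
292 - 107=185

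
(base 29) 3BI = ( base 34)2g4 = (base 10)2860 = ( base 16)b2c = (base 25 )4EA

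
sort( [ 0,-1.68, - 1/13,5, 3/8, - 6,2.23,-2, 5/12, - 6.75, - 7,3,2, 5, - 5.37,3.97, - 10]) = [-10, - 7, - 6.75,-6, - 5.37, - 2, - 1.68, - 1/13,0, 3/8, 5/12 , 2,2.23,3 , 3.97, 5, 5]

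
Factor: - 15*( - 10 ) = 150 = 2^1*3^1*  5^2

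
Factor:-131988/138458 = -102/107 = - 2^1*3^1 * 17^1*107^( - 1 )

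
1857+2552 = 4409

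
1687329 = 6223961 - 4536632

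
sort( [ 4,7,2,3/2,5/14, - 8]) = [ - 8,5/14,3/2, 2,4,  7] 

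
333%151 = 31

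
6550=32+6518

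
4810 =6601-1791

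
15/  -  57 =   -  1+ 14/19 = - 0.26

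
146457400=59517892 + 86939508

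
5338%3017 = 2321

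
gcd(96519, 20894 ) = 1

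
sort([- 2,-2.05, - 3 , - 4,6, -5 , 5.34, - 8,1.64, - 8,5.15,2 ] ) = [-8,-8, - 5,  -  4, - 3, - 2.05, - 2, 1.64,2,5.15,5.34,6 ] 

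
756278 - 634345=121933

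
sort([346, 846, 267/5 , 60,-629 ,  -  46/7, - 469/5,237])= [ - 629, - 469/5,- 46/7, 267/5,60,  237,346 , 846]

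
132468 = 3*44156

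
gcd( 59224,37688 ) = 5384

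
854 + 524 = 1378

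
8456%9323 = 8456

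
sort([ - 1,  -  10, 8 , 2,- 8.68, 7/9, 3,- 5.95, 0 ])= [-10, - 8.68, - 5.95 ,  -  1, 0,  7/9 , 2,3, 8 ]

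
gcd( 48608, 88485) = 1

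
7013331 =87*80613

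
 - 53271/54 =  - 1973/2 = - 986.50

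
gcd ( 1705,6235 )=5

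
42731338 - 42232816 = 498522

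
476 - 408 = 68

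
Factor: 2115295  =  5^1*7^1*13^1*4649^1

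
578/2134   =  289/1067 = 0.27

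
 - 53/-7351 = 53/7351= 0.01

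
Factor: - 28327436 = -2^2 *7081859^1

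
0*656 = 0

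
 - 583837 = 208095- 791932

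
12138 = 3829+8309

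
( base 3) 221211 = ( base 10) 697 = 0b1010111001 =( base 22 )19f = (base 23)177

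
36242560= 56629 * 640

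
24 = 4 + 20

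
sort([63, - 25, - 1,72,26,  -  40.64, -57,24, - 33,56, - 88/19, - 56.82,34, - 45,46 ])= [-57, - 56.82, - 45,-40.64, - 33, -25,-88/19, - 1, 24,26,34, 46, 56, 63, 72 ] 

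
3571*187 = 667777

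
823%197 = 35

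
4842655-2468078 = 2374577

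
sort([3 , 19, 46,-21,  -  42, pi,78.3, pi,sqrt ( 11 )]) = [-42, - 21,  3,pi  ,  pi,sqrt( 11), 19,46,  78.3]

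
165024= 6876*24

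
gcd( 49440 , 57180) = 60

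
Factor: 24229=24229^1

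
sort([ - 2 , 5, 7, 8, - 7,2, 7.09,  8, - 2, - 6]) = [ - 7,- 6, - 2 , - 2,2, 5,7, 7.09,  8,8] 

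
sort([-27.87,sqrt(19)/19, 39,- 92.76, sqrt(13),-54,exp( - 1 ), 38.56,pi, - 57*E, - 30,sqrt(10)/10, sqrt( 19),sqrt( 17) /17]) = [ -57*E,-92.76, - 54,-30, - 27.87,  sqrt(19)/19 , sqrt(17)/17, sqrt(10 ) /10, exp (-1),pi , sqrt(13),  sqrt( 19 ),38.56, 39 ]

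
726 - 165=561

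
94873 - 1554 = 93319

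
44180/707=44180/707 = 62.49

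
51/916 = 51/916= 0.06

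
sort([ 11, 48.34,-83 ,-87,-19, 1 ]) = [- 87,-83,- 19,1 , 11,48.34 ] 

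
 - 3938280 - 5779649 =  - 9717929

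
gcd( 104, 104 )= 104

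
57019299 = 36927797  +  20091502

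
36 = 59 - 23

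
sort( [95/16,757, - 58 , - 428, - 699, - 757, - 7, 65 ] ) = [ - 757, - 699, - 428, - 58 , - 7,95/16,65,757 ]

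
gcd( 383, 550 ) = 1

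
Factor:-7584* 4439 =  - 2^5*3^1*23^1*79^1*193^1 = -33665376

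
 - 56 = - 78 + 22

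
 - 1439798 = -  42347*34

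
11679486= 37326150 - 25646664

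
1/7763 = 1/7763 = 0.00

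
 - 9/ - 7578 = 1/842 = 0.00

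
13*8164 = 106132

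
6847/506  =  6847/506  =  13.53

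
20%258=20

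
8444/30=4222/15 = 281.47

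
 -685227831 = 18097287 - 703325118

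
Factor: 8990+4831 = 3^1 * 17^1*271^1 = 13821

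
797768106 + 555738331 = 1353506437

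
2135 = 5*427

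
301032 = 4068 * 74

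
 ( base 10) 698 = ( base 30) N8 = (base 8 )1272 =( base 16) 2BA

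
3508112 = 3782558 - 274446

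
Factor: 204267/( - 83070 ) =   -  2^( - 1)*3^(-1)*5^ ( - 1 )*7^1*13^ ( - 1 ) *137^1   =  - 959/390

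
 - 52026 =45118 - 97144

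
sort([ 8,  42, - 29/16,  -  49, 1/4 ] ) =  [-49,- 29/16, 1/4, 8, 42 ]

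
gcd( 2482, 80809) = 1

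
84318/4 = 21079+1/2 = 21079.50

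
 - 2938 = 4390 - 7328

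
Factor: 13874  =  2^1* 7^1*991^1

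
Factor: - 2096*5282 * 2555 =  - 2^5*5^1*7^1*19^1*73^1 *131^1*139^1 = - 28286588960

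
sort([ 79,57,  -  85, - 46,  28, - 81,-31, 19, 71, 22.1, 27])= [ - 85, - 81, -46,  -  31, 19 , 22.1, 27, 28, 57, 71 , 79 ]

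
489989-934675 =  - 444686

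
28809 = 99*291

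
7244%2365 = 149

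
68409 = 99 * 691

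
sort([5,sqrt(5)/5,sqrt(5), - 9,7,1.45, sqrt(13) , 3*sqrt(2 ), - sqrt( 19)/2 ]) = [  -  9, - sqrt(19)/2, sqrt ( 5)/5,1.45,sqrt(5),sqrt (13), 3*sqrt ( 2),5, 7] 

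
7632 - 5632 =2000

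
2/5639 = 2/5639=0.00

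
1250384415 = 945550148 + 304834267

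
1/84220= 1/84220  =  0.00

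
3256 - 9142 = -5886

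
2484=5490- 3006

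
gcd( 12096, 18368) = 448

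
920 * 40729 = 37470680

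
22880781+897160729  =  920041510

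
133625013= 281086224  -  147461211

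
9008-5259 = 3749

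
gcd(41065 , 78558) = 1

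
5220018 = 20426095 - 15206077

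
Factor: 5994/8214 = 3^3*37^(- 1) = 27/37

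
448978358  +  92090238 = 541068596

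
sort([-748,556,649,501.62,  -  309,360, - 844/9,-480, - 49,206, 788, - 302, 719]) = [ -748, - 480,-309, - 302,-844/9, - 49, 206, 360, 501.62,556,649,719,  788]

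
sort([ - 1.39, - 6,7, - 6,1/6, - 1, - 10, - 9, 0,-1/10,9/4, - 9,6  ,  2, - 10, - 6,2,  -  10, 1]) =[ - 10, -10,-10,-9,  -  9,-6, - 6,-6, - 1.39, - 1, - 1/10,0,1/6 , 1,2,2, 9/4,6,7]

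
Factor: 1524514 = 2^1*762257^1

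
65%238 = 65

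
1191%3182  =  1191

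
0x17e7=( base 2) 1011111100111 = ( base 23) bd1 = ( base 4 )1133213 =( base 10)6119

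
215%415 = 215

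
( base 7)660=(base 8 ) 520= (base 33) A6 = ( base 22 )F6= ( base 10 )336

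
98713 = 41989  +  56724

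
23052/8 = 2881+1/2 =2881.50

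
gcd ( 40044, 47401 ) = 1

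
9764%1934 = 94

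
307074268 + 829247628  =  1136321896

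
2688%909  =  870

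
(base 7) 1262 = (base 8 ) 745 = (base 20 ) 145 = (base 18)18h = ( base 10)485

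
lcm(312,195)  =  1560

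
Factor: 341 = 11^1*31^1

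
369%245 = 124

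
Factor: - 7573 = -7573^1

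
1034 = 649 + 385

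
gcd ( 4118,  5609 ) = 71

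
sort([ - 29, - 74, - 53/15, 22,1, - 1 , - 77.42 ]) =[-77.42,  -  74 ,-29, - 53/15, - 1, 1, 22 ]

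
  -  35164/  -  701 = 35164/701 = 50.16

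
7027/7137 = 7027/7137=0.98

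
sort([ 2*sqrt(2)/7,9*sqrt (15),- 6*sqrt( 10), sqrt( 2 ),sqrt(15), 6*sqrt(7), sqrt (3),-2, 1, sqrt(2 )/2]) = [-6*sqrt(10),-2, 2*sqrt( 2)/7, sqrt(2)/2, 1 , sqrt(2), sqrt( 3), sqrt( 15 ), 6*sqrt( 7), 9*sqrt(15)]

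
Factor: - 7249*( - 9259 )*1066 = 2^1* 11^1*13^1*41^1*47^1*197^1*659^1 = 71548311406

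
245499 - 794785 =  - 549286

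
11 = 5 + 6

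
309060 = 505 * 612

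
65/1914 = 65/1914 = 0.03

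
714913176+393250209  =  1108163385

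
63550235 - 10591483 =52958752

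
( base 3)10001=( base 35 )2C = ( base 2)1010010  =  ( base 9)101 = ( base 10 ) 82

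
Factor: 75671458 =2^1*3559^1*10631^1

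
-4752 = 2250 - 7002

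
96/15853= 96/15853 = 0.01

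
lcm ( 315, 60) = 1260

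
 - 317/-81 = 3 + 74/81 = 3.91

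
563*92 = 51796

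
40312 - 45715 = - 5403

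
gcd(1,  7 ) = 1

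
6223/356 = 17 + 171/356  =  17.48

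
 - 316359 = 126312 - 442671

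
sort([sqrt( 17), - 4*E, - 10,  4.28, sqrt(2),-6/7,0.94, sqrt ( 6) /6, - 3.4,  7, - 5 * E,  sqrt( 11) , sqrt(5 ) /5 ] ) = [-5*E, - 4*E, - 10, - 3.4,-6/7,sqrt( 6) /6,  sqrt(5)/5, 0.94, sqrt(2 ), sqrt(11), sqrt( 17),4.28,  7] 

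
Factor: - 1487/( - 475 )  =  5^ ( - 2)*  19^ (-1)*1487^1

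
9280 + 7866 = 17146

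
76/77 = 76/77 = 0.99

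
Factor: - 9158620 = -2^2*5^1*173^1*2647^1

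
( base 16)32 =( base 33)1h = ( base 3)1212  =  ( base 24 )22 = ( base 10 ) 50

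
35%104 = 35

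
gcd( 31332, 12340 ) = 4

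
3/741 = 1/247 = 0.00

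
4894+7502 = 12396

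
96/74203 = 96/74203=0.00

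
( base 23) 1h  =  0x28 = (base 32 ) 18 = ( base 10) 40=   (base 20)20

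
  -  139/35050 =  - 139/35050=- 0.00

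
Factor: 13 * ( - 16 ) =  -208 = - 2^4*13^1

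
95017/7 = 13573 + 6/7 = 13573.86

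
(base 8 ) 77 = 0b111111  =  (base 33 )1U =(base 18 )39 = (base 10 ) 63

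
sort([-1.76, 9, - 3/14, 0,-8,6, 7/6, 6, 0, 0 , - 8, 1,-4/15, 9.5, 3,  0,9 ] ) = [ - 8 , - 8, - 1.76, - 4/15 , -3/14,0 , 0, 0,  0,1,7/6,3 , 6, 6,9, 9,9.5 ]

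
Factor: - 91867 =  - 91867^1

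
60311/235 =60311/235 = 256.64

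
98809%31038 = 5695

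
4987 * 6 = 29922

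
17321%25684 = 17321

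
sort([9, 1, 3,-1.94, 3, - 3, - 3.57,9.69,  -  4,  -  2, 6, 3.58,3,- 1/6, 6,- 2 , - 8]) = [ - 8, - 4, - 3.57, - 3, - 2, - 2, - 1.94, - 1/6,1, 3, 3, 3,3.58, 6,  6, 9,9.69] 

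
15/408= 5/136=   0.04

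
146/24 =73/12 = 6.08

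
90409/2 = 45204 + 1/2 = 45204.50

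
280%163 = 117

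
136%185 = 136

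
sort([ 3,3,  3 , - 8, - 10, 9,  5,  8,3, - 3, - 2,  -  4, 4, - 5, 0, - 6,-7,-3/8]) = [-10,-8,-7,-6,-5, - 4,-3, - 2, - 3/8,0,3, 3 , 3,3,4,5, 8, 9 ] 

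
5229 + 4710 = 9939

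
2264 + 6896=9160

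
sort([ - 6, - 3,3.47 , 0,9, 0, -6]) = [ - 6, - 6, - 3,  0,0 , 3.47, 9]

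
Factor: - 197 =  - 197^1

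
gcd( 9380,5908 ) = 28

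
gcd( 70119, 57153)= 3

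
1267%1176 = 91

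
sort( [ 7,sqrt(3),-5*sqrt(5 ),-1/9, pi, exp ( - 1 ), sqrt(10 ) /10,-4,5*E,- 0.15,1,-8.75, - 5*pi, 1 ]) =[ - 5*pi,  -  5*sqrt(5 ),  -  8.75, - 4,- 0.15,-1/9, sqrt( 10 ) /10,exp(  -  1 ),1,  1, sqrt(3), pi, 7, 5 *E]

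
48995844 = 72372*677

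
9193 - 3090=6103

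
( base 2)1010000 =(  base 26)32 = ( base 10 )80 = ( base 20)40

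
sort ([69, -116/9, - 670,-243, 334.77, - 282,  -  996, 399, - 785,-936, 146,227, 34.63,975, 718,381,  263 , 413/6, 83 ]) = [  -  996  , - 936, - 785, - 670,-282, - 243,  -  116/9,34.63,413/6, 69, 83, 146,227, 263, 334.77, 381,  399,718,975 ]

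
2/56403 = 2/56403 = 0.00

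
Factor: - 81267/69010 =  - 789/670 = - 2^(- 1)*3^1*5^( - 1)*67^( - 1)*263^1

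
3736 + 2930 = 6666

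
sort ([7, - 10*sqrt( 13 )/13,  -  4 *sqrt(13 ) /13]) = [ - 10* sqrt( 13)/13, -4*sqrt( 13 ) /13,7 ] 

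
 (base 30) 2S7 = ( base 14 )D71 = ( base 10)2647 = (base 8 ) 5127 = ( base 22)5A7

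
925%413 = 99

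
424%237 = 187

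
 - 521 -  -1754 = 1233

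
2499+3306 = 5805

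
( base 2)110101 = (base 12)45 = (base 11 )49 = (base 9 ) 58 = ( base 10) 53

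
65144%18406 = 9926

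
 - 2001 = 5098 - 7099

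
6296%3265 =3031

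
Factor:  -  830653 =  - 859^1  *967^1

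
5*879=4395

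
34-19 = 15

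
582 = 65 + 517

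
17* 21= 357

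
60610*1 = 60610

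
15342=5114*3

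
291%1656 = 291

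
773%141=68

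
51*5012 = 255612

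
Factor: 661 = 661^1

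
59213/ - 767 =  - 78 + 613/767 = - 77.20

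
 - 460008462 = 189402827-649411289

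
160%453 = 160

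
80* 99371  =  7949680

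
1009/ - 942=  -  1009/942 = - 1.07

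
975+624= 1599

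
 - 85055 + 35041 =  - 50014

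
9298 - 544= 8754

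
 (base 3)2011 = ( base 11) 53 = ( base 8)72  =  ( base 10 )58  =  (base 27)24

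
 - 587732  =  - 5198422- -4610690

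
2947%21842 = 2947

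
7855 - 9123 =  - 1268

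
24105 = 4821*5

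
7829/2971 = 7829/2971 = 2.64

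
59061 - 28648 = 30413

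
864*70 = 60480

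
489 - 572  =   - 83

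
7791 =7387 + 404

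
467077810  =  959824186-492746376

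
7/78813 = 1/11259 = 0.00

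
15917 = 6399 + 9518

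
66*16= 1056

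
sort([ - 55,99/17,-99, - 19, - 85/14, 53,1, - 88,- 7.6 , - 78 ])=[ - 99,  -  88, - 78, - 55, - 19,-7.6,-85/14,1,99/17, 53]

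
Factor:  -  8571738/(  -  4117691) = 2^1*3^1*7^1 *127^1*1607^1*4117691^( - 1) 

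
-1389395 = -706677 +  - 682718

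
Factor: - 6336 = -2^6 * 3^2 * 11^1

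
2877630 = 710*4053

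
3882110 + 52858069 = 56740179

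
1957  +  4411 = 6368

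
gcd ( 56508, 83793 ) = 51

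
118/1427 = 118/1427  =  0.08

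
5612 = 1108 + 4504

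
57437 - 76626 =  - 19189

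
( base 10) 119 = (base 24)4n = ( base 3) 11102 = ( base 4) 1313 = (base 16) 77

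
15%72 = 15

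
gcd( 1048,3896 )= 8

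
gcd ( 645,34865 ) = 5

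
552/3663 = 184/1221 = 0.15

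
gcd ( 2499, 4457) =1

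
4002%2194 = 1808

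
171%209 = 171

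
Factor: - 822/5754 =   -  7^( -1 )  =  -1/7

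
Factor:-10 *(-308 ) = 2^3  *5^1 * 7^1  *  11^1= 3080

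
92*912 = 83904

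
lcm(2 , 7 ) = 14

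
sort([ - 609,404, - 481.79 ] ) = [ - 609, - 481.79, 404 ] 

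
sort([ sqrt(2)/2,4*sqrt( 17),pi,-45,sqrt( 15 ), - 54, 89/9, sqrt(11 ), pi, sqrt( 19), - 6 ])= [ - 54, - 45, - 6,sqrt(2)/2,pi,pi,sqrt(11),sqrt(15 ),sqrt( 19), 89/9, 4*sqrt(17 ) ] 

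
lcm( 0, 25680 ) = 0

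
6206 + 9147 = 15353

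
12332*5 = 61660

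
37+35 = 72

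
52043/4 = 13010 + 3/4= 13010.75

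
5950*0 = 0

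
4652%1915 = 822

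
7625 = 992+6633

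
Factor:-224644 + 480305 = 7^1*36523^1 = 255661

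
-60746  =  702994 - 763740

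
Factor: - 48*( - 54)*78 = 2^6 *3^5*13^1=202176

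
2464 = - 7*( - 352)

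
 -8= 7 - 15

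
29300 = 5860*5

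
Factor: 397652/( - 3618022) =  - 2^1 * 89^1*101^ ( -1)*1117^1*17911^( - 1 ) = - 198826/1809011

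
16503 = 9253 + 7250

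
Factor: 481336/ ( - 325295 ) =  - 2^3 * 5^(-1 )*17^ ( - 1)*43^( - 1)  *89^( - 1 )*60167^1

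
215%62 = 29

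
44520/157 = 283 + 89/157 = 283.57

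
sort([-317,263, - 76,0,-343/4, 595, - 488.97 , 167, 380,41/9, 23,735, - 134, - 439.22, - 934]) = [ -934,-488.97,  -  439.22, - 317, - 134,-343/4, - 76,0,41/9, 23, 167,263,380,595, 735]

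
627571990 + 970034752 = 1597606742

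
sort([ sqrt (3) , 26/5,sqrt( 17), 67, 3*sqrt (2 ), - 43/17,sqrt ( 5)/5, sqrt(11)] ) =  [ - 43/17, sqrt(5)/5, sqrt( 3), sqrt( 11),  sqrt(17), 3* sqrt ( 2) , 26/5, 67] 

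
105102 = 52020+53082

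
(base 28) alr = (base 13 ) 3B05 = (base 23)FME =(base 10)8455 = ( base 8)20407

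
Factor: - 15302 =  - 2^1 * 7^1*1093^1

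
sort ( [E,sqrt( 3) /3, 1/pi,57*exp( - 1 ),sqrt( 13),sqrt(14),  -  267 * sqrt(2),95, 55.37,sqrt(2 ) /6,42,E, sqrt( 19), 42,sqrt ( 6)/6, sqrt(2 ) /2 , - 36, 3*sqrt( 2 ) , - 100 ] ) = [ - 267*sqrt( 2 ), - 100, - 36,sqrt(2 )/6,1/pi, sqrt(6 ) /6, sqrt( 3)/3, sqrt (2)/2,E,E , sqrt(13),sqrt( 14), 3*sqrt( 2 ),sqrt( 19), 57*exp( - 1 ),42, 42,  55.37,95]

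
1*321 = 321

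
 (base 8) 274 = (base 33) 5n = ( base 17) b1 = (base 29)6e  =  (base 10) 188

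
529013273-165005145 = 364008128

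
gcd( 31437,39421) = 499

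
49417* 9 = 444753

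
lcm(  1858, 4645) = 9290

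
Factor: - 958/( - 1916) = 1/2 = 2^(-1 )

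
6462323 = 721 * 8963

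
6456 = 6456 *1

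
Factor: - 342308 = -2^2*85577^1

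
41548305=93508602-51960297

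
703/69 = 703/69=10.19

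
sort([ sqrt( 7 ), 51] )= [ sqrt( 7 ),51] 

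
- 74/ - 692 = 37/346=0.11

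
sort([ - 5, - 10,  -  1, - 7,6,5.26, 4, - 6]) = [ - 10, - 7, - 6, - 5, - 1, 4, 5.26, 6]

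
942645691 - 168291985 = 774353706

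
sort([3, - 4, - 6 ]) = [ - 6, - 4,3]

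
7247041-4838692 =2408349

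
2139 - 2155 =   -  16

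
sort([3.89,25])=[3.89,  25]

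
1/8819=1/8819 = 0.00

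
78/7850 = 39/3925 =0.01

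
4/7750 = 2/3875 = 0.00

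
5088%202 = 38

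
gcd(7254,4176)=18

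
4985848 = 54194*92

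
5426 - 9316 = -3890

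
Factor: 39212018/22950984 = 2^(-2 ) *3^(  -  1 )*7^(- 1)*2039^( - 1)*292627^1  =  292627/171276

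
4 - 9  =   - 5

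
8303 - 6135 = 2168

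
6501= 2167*3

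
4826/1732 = 2413/866 = 2.79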